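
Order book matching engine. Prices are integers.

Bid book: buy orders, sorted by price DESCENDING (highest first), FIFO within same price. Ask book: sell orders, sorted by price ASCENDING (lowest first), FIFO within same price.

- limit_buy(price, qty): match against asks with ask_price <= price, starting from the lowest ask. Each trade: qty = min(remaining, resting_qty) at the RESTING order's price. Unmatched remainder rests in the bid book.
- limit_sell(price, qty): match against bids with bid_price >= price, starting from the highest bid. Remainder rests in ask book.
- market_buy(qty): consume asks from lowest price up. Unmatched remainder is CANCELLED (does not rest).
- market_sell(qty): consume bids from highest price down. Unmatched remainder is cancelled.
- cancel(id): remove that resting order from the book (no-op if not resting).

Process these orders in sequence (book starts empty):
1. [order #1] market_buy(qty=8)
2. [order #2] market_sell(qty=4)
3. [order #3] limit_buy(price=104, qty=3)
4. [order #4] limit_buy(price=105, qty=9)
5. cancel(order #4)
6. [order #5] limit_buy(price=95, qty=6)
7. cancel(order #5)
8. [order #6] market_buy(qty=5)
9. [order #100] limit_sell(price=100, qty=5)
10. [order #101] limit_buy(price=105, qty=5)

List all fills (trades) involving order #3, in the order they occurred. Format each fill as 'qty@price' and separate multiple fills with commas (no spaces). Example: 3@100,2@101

After op 1 [order #1] market_buy(qty=8): fills=none; bids=[-] asks=[-]
After op 2 [order #2] market_sell(qty=4): fills=none; bids=[-] asks=[-]
After op 3 [order #3] limit_buy(price=104, qty=3): fills=none; bids=[#3:3@104] asks=[-]
After op 4 [order #4] limit_buy(price=105, qty=9): fills=none; bids=[#4:9@105 #3:3@104] asks=[-]
After op 5 cancel(order #4): fills=none; bids=[#3:3@104] asks=[-]
After op 6 [order #5] limit_buy(price=95, qty=6): fills=none; bids=[#3:3@104 #5:6@95] asks=[-]
After op 7 cancel(order #5): fills=none; bids=[#3:3@104] asks=[-]
After op 8 [order #6] market_buy(qty=5): fills=none; bids=[#3:3@104] asks=[-]
After op 9 [order #100] limit_sell(price=100, qty=5): fills=#3x#100:3@104; bids=[-] asks=[#100:2@100]
After op 10 [order #101] limit_buy(price=105, qty=5): fills=#101x#100:2@100; bids=[#101:3@105] asks=[-]

Answer: 3@104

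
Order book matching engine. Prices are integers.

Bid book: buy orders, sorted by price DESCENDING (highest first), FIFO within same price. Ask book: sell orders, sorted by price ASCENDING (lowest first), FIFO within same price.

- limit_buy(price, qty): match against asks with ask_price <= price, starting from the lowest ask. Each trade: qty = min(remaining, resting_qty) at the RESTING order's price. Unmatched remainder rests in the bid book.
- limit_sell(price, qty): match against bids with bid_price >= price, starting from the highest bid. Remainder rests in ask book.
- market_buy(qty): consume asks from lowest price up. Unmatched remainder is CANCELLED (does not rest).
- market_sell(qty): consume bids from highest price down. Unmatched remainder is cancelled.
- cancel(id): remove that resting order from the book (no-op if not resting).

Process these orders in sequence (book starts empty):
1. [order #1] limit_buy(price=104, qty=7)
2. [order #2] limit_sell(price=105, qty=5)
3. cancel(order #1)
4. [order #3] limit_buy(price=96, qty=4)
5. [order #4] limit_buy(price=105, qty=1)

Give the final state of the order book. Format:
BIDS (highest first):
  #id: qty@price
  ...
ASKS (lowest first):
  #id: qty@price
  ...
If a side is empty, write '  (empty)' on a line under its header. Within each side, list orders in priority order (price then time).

After op 1 [order #1] limit_buy(price=104, qty=7): fills=none; bids=[#1:7@104] asks=[-]
After op 2 [order #2] limit_sell(price=105, qty=5): fills=none; bids=[#1:7@104] asks=[#2:5@105]
After op 3 cancel(order #1): fills=none; bids=[-] asks=[#2:5@105]
After op 4 [order #3] limit_buy(price=96, qty=4): fills=none; bids=[#3:4@96] asks=[#2:5@105]
After op 5 [order #4] limit_buy(price=105, qty=1): fills=#4x#2:1@105; bids=[#3:4@96] asks=[#2:4@105]

Answer: BIDS (highest first):
  #3: 4@96
ASKS (lowest first):
  #2: 4@105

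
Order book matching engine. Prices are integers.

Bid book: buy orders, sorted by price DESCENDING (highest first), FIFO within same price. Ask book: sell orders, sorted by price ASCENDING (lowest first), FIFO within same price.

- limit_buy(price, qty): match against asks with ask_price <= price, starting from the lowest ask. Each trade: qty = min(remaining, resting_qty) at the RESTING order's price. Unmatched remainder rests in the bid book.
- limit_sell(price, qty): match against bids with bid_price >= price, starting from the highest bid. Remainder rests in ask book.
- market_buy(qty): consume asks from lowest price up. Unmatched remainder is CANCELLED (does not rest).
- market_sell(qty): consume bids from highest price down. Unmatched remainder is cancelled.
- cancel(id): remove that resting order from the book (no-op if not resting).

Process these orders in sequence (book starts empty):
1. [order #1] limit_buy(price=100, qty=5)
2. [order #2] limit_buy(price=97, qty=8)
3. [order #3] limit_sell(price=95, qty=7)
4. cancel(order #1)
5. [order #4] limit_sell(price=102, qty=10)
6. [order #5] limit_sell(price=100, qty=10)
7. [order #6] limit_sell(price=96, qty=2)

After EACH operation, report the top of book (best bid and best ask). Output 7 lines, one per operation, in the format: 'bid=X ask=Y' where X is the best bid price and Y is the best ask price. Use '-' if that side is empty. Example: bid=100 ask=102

After op 1 [order #1] limit_buy(price=100, qty=5): fills=none; bids=[#1:5@100] asks=[-]
After op 2 [order #2] limit_buy(price=97, qty=8): fills=none; bids=[#1:5@100 #2:8@97] asks=[-]
After op 3 [order #3] limit_sell(price=95, qty=7): fills=#1x#3:5@100 #2x#3:2@97; bids=[#2:6@97] asks=[-]
After op 4 cancel(order #1): fills=none; bids=[#2:6@97] asks=[-]
After op 5 [order #4] limit_sell(price=102, qty=10): fills=none; bids=[#2:6@97] asks=[#4:10@102]
After op 6 [order #5] limit_sell(price=100, qty=10): fills=none; bids=[#2:6@97] asks=[#5:10@100 #4:10@102]
After op 7 [order #6] limit_sell(price=96, qty=2): fills=#2x#6:2@97; bids=[#2:4@97] asks=[#5:10@100 #4:10@102]

Answer: bid=100 ask=-
bid=100 ask=-
bid=97 ask=-
bid=97 ask=-
bid=97 ask=102
bid=97 ask=100
bid=97 ask=100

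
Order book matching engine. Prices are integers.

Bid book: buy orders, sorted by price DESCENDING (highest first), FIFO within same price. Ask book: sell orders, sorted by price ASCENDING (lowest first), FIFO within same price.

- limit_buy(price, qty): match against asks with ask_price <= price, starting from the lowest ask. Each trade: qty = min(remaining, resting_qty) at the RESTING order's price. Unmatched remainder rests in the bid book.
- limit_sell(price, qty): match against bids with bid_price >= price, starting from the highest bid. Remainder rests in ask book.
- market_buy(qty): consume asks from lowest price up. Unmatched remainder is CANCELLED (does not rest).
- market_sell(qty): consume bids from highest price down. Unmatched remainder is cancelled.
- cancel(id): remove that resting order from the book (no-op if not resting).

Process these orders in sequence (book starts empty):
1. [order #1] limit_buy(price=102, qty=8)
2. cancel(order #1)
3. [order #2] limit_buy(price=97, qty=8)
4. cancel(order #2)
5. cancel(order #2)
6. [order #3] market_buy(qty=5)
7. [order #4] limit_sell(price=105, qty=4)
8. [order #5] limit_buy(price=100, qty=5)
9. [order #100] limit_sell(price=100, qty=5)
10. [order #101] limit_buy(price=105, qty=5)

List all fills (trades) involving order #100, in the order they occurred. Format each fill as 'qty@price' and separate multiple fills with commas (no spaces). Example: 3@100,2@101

After op 1 [order #1] limit_buy(price=102, qty=8): fills=none; bids=[#1:8@102] asks=[-]
After op 2 cancel(order #1): fills=none; bids=[-] asks=[-]
After op 3 [order #2] limit_buy(price=97, qty=8): fills=none; bids=[#2:8@97] asks=[-]
After op 4 cancel(order #2): fills=none; bids=[-] asks=[-]
After op 5 cancel(order #2): fills=none; bids=[-] asks=[-]
After op 6 [order #3] market_buy(qty=5): fills=none; bids=[-] asks=[-]
After op 7 [order #4] limit_sell(price=105, qty=4): fills=none; bids=[-] asks=[#4:4@105]
After op 8 [order #5] limit_buy(price=100, qty=5): fills=none; bids=[#5:5@100] asks=[#4:4@105]
After op 9 [order #100] limit_sell(price=100, qty=5): fills=#5x#100:5@100; bids=[-] asks=[#4:4@105]
After op 10 [order #101] limit_buy(price=105, qty=5): fills=#101x#4:4@105; bids=[#101:1@105] asks=[-]

Answer: 5@100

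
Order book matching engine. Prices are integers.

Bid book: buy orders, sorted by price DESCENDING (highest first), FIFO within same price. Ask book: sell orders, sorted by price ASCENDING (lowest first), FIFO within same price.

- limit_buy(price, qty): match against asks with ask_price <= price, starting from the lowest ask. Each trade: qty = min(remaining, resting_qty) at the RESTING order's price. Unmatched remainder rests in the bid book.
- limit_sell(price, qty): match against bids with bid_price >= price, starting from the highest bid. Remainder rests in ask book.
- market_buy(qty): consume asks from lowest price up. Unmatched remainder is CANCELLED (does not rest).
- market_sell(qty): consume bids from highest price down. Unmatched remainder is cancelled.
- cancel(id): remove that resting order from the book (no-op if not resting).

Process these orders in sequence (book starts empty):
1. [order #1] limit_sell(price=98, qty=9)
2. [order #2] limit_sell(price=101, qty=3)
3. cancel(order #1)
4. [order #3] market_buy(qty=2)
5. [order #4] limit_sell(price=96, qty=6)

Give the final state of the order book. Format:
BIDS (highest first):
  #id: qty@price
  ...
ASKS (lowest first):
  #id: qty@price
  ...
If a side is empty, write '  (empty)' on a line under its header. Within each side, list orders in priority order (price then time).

After op 1 [order #1] limit_sell(price=98, qty=9): fills=none; bids=[-] asks=[#1:9@98]
After op 2 [order #2] limit_sell(price=101, qty=3): fills=none; bids=[-] asks=[#1:9@98 #2:3@101]
After op 3 cancel(order #1): fills=none; bids=[-] asks=[#2:3@101]
After op 4 [order #3] market_buy(qty=2): fills=#3x#2:2@101; bids=[-] asks=[#2:1@101]
After op 5 [order #4] limit_sell(price=96, qty=6): fills=none; bids=[-] asks=[#4:6@96 #2:1@101]

Answer: BIDS (highest first):
  (empty)
ASKS (lowest first):
  #4: 6@96
  #2: 1@101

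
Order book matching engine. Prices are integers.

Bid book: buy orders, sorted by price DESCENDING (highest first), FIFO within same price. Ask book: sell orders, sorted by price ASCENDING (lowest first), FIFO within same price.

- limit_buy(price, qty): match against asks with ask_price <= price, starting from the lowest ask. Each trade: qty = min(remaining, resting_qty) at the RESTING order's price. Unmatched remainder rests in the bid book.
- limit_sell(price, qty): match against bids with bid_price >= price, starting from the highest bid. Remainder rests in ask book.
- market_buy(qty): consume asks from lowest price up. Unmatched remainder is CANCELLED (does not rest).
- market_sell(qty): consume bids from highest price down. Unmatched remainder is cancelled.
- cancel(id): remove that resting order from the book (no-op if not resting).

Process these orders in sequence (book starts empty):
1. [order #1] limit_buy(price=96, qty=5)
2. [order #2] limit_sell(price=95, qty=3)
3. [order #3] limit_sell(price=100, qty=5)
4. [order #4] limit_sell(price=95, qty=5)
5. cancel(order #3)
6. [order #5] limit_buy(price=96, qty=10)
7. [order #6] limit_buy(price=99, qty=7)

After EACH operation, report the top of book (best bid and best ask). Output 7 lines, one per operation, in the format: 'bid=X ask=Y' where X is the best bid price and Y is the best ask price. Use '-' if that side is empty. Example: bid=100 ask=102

After op 1 [order #1] limit_buy(price=96, qty=5): fills=none; bids=[#1:5@96] asks=[-]
After op 2 [order #2] limit_sell(price=95, qty=3): fills=#1x#2:3@96; bids=[#1:2@96] asks=[-]
After op 3 [order #3] limit_sell(price=100, qty=5): fills=none; bids=[#1:2@96] asks=[#3:5@100]
After op 4 [order #4] limit_sell(price=95, qty=5): fills=#1x#4:2@96; bids=[-] asks=[#4:3@95 #3:5@100]
After op 5 cancel(order #3): fills=none; bids=[-] asks=[#4:3@95]
After op 6 [order #5] limit_buy(price=96, qty=10): fills=#5x#4:3@95; bids=[#5:7@96] asks=[-]
After op 7 [order #6] limit_buy(price=99, qty=7): fills=none; bids=[#6:7@99 #5:7@96] asks=[-]

Answer: bid=96 ask=-
bid=96 ask=-
bid=96 ask=100
bid=- ask=95
bid=- ask=95
bid=96 ask=-
bid=99 ask=-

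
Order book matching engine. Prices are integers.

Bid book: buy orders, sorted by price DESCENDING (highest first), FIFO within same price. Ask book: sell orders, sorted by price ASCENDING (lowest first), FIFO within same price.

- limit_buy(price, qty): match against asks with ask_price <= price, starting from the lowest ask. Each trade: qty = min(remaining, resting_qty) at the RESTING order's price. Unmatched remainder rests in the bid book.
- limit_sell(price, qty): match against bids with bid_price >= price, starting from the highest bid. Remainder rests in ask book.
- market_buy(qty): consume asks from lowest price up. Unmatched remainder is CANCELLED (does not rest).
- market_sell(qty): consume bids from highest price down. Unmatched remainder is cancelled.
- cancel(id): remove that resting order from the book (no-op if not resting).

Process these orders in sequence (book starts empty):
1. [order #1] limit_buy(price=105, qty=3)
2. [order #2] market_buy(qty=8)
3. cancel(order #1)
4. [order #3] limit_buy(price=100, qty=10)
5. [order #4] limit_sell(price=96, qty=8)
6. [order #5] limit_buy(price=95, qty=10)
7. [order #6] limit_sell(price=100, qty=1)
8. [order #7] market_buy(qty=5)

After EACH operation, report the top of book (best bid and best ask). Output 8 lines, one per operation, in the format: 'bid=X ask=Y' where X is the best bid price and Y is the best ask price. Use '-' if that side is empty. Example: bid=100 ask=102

Answer: bid=105 ask=-
bid=105 ask=-
bid=- ask=-
bid=100 ask=-
bid=100 ask=-
bid=100 ask=-
bid=100 ask=-
bid=100 ask=-

Derivation:
After op 1 [order #1] limit_buy(price=105, qty=3): fills=none; bids=[#1:3@105] asks=[-]
After op 2 [order #2] market_buy(qty=8): fills=none; bids=[#1:3@105] asks=[-]
After op 3 cancel(order #1): fills=none; bids=[-] asks=[-]
After op 4 [order #3] limit_buy(price=100, qty=10): fills=none; bids=[#3:10@100] asks=[-]
After op 5 [order #4] limit_sell(price=96, qty=8): fills=#3x#4:8@100; bids=[#3:2@100] asks=[-]
After op 6 [order #5] limit_buy(price=95, qty=10): fills=none; bids=[#3:2@100 #5:10@95] asks=[-]
After op 7 [order #6] limit_sell(price=100, qty=1): fills=#3x#6:1@100; bids=[#3:1@100 #5:10@95] asks=[-]
After op 8 [order #7] market_buy(qty=5): fills=none; bids=[#3:1@100 #5:10@95] asks=[-]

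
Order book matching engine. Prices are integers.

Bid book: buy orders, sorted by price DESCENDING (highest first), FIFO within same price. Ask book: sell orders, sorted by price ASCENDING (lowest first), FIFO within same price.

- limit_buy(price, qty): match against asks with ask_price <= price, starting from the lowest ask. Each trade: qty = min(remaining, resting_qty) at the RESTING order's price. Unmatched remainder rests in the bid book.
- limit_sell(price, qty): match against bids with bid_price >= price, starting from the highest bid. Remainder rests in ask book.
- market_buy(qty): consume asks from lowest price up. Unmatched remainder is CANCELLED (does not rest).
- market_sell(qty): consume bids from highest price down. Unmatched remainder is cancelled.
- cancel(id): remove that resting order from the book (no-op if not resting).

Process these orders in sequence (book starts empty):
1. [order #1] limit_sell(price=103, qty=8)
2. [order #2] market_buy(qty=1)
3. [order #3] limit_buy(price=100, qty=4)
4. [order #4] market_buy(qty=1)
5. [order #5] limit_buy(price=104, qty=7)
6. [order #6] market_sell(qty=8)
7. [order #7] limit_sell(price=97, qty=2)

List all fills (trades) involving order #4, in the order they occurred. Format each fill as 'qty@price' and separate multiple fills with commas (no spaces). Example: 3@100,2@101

Answer: 1@103

Derivation:
After op 1 [order #1] limit_sell(price=103, qty=8): fills=none; bids=[-] asks=[#1:8@103]
After op 2 [order #2] market_buy(qty=1): fills=#2x#1:1@103; bids=[-] asks=[#1:7@103]
After op 3 [order #3] limit_buy(price=100, qty=4): fills=none; bids=[#3:4@100] asks=[#1:7@103]
After op 4 [order #4] market_buy(qty=1): fills=#4x#1:1@103; bids=[#3:4@100] asks=[#1:6@103]
After op 5 [order #5] limit_buy(price=104, qty=7): fills=#5x#1:6@103; bids=[#5:1@104 #3:4@100] asks=[-]
After op 6 [order #6] market_sell(qty=8): fills=#5x#6:1@104 #3x#6:4@100; bids=[-] asks=[-]
After op 7 [order #7] limit_sell(price=97, qty=2): fills=none; bids=[-] asks=[#7:2@97]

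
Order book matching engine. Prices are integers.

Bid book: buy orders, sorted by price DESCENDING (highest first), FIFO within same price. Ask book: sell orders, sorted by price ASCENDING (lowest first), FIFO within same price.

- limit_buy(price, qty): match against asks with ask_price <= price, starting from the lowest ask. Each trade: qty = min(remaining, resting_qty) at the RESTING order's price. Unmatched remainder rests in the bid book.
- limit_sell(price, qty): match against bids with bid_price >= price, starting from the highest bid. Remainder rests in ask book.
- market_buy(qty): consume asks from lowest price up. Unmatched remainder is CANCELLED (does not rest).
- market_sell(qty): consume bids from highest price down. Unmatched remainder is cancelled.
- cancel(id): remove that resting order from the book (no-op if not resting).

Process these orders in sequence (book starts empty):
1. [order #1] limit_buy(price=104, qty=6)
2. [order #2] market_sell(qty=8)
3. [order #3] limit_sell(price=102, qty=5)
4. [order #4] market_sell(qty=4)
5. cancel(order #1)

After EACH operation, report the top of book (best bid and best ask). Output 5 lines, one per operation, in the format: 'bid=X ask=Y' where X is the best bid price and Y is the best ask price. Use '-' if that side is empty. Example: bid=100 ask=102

Answer: bid=104 ask=-
bid=- ask=-
bid=- ask=102
bid=- ask=102
bid=- ask=102

Derivation:
After op 1 [order #1] limit_buy(price=104, qty=6): fills=none; bids=[#1:6@104] asks=[-]
After op 2 [order #2] market_sell(qty=8): fills=#1x#2:6@104; bids=[-] asks=[-]
After op 3 [order #3] limit_sell(price=102, qty=5): fills=none; bids=[-] asks=[#3:5@102]
After op 4 [order #4] market_sell(qty=4): fills=none; bids=[-] asks=[#3:5@102]
After op 5 cancel(order #1): fills=none; bids=[-] asks=[#3:5@102]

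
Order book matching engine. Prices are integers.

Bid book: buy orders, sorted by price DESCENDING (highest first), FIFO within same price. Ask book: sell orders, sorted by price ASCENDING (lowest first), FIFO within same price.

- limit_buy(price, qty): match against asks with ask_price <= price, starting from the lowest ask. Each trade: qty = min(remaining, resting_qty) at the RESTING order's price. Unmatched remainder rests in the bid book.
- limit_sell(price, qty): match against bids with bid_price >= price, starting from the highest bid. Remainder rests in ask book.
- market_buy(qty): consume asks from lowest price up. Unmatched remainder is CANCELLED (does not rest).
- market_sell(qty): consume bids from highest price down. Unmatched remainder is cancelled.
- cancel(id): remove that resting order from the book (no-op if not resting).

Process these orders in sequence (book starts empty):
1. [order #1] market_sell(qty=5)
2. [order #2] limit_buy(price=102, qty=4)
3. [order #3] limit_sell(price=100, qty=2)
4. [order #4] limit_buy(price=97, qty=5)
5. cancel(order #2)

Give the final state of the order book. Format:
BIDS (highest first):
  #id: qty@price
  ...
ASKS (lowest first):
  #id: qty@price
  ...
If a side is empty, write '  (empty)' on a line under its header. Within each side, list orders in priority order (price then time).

After op 1 [order #1] market_sell(qty=5): fills=none; bids=[-] asks=[-]
After op 2 [order #2] limit_buy(price=102, qty=4): fills=none; bids=[#2:4@102] asks=[-]
After op 3 [order #3] limit_sell(price=100, qty=2): fills=#2x#3:2@102; bids=[#2:2@102] asks=[-]
After op 4 [order #4] limit_buy(price=97, qty=5): fills=none; bids=[#2:2@102 #4:5@97] asks=[-]
After op 5 cancel(order #2): fills=none; bids=[#4:5@97] asks=[-]

Answer: BIDS (highest first):
  #4: 5@97
ASKS (lowest first):
  (empty)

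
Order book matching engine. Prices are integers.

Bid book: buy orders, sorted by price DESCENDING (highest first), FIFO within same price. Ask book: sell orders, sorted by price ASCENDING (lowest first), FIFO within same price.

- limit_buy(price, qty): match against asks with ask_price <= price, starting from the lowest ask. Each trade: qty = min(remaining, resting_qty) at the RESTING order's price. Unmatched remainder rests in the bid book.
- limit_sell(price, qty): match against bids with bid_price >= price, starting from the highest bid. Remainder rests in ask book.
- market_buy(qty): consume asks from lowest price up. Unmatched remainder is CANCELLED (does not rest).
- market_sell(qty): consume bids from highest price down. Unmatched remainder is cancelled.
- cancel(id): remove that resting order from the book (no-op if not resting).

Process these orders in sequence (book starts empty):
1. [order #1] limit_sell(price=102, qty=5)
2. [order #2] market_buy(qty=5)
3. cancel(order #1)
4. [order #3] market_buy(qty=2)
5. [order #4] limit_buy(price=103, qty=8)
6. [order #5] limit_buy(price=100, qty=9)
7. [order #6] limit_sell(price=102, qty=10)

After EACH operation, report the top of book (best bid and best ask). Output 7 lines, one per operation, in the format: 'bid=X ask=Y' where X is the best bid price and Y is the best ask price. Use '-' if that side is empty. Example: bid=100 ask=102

After op 1 [order #1] limit_sell(price=102, qty=5): fills=none; bids=[-] asks=[#1:5@102]
After op 2 [order #2] market_buy(qty=5): fills=#2x#1:5@102; bids=[-] asks=[-]
After op 3 cancel(order #1): fills=none; bids=[-] asks=[-]
After op 4 [order #3] market_buy(qty=2): fills=none; bids=[-] asks=[-]
After op 5 [order #4] limit_buy(price=103, qty=8): fills=none; bids=[#4:8@103] asks=[-]
After op 6 [order #5] limit_buy(price=100, qty=9): fills=none; bids=[#4:8@103 #5:9@100] asks=[-]
After op 7 [order #6] limit_sell(price=102, qty=10): fills=#4x#6:8@103; bids=[#5:9@100] asks=[#6:2@102]

Answer: bid=- ask=102
bid=- ask=-
bid=- ask=-
bid=- ask=-
bid=103 ask=-
bid=103 ask=-
bid=100 ask=102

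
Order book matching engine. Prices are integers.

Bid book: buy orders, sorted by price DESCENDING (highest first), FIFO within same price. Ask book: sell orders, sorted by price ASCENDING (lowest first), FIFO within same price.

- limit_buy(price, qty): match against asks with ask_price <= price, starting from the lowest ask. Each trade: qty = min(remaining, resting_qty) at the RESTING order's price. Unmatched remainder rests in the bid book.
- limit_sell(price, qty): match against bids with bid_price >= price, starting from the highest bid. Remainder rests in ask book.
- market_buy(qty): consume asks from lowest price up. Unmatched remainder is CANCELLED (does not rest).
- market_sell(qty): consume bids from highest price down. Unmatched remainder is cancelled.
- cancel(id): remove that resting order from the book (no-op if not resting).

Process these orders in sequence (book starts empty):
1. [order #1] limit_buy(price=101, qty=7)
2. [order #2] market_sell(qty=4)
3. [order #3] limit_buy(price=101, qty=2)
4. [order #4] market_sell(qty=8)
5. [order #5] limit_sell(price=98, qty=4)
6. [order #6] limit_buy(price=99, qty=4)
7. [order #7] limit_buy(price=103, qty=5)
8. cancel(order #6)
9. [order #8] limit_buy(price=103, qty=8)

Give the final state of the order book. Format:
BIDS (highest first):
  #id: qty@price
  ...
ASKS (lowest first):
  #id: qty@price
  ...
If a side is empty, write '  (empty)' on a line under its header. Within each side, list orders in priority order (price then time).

Answer: BIDS (highest first):
  #7: 5@103
  #8: 8@103
ASKS (lowest first):
  (empty)

Derivation:
After op 1 [order #1] limit_buy(price=101, qty=7): fills=none; bids=[#1:7@101] asks=[-]
After op 2 [order #2] market_sell(qty=4): fills=#1x#2:4@101; bids=[#1:3@101] asks=[-]
After op 3 [order #3] limit_buy(price=101, qty=2): fills=none; bids=[#1:3@101 #3:2@101] asks=[-]
After op 4 [order #4] market_sell(qty=8): fills=#1x#4:3@101 #3x#4:2@101; bids=[-] asks=[-]
After op 5 [order #5] limit_sell(price=98, qty=4): fills=none; bids=[-] asks=[#5:4@98]
After op 6 [order #6] limit_buy(price=99, qty=4): fills=#6x#5:4@98; bids=[-] asks=[-]
After op 7 [order #7] limit_buy(price=103, qty=5): fills=none; bids=[#7:5@103] asks=[-]
After op 8 cancel(order #6): fills=none; bids=[#7:5@103] asks=[-]
After op 9 [order #8] limit_buy(price=103, qty=8): fills=none; bids=[#7:5@103 #8:8@103] asks=[-]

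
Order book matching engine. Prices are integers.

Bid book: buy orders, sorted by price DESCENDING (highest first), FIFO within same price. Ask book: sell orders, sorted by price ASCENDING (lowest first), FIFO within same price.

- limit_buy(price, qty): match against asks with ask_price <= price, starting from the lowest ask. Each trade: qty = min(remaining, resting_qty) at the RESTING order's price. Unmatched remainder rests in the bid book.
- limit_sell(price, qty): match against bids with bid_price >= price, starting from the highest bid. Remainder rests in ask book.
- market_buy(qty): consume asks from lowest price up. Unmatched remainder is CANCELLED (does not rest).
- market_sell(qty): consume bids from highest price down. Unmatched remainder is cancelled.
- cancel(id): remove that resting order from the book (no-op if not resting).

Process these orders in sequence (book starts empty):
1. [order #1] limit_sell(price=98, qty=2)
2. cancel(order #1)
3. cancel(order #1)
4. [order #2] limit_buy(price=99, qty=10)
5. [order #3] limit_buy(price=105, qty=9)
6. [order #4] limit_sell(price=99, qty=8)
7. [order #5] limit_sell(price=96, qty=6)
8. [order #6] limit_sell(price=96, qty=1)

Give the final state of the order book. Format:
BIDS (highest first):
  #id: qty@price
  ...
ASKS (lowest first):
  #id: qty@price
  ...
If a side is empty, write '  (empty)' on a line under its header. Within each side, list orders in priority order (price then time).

After op 1 [order #1] limit_sell(price=98, qty=2): fills=none; bids=[-] asks=[#1:2@98]
After op 2 cancel(order #1): fills=none; bids=[-] asks=[-]
After op 3 cancel(order #1): fills=none; bids=[-] asks=[-]
After op 4 [order #2] limit_buy(price=99, qty=10): fills=none; bids=[#2:10@99] asks=[-]
After op 5 [order #3] limit_buy(price=105, qty=9): fills=none; bids=[#3:9@105 #2:10@99] asks=[-]
After op 6 [order #4] limit_sell(price=99, qty=8): fills=#3x#4:8@105; bids=[#3:1@105 #2:10@99] asks=[-]
After op 7 [order #5] limit_sell(price=96, qty=6): fills=#3x#5:1@105 #2x#5:5@99; bids=[#2:5@99] asks=[-]
After op 8 [order #6] limit_sell(price=96, qty=1): fills=#2x#6:1@99; bids=[#2:4@99] asks=[-]

Answer: BIDS (highest first):
  #2: 4@99
ASKS (lowest first):
  (empty)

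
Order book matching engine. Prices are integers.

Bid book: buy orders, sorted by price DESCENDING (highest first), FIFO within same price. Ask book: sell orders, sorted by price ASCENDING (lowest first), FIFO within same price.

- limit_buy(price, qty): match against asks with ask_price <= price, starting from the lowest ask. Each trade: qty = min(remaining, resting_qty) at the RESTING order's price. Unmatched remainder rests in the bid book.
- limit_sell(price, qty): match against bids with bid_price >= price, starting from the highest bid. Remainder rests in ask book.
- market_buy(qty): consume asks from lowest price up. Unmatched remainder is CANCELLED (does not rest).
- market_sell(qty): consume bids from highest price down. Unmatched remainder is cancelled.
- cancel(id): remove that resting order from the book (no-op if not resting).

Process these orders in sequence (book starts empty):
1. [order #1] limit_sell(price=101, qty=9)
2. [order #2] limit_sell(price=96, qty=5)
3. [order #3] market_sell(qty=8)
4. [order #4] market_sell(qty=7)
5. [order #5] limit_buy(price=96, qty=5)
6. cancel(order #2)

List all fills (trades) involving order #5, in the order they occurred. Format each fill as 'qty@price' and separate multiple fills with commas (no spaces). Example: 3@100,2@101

Answer: 5@96

Derivation:
After op 1 [order #1] limit_sell(price=101, qty=9): fills=none; bids=[-] asks=[#1:9@101]
After op 2 [order #2] limit_sell(price=96, qty=5): fills=none; bids=[-] asks=[#2:5@96 #1:9@101]
After op 3 [order #3] market_sell(qty=8): fills=none; bids=[-] asks=[#2:5@96 #1:9@101]
After op 4 [order #4] market_sell(qty=7): fills=none; bids=[-] asks=[#2:5@96 #1:9@101]
After op 5 [order #5] limit_buy(price=96, qty=5): fills=#5x#2:5@96; bids=[-] asks=[#1:9@101]
After op 6 cancel(order #2): fills=none; bids=[-] asks=[#1:9@101]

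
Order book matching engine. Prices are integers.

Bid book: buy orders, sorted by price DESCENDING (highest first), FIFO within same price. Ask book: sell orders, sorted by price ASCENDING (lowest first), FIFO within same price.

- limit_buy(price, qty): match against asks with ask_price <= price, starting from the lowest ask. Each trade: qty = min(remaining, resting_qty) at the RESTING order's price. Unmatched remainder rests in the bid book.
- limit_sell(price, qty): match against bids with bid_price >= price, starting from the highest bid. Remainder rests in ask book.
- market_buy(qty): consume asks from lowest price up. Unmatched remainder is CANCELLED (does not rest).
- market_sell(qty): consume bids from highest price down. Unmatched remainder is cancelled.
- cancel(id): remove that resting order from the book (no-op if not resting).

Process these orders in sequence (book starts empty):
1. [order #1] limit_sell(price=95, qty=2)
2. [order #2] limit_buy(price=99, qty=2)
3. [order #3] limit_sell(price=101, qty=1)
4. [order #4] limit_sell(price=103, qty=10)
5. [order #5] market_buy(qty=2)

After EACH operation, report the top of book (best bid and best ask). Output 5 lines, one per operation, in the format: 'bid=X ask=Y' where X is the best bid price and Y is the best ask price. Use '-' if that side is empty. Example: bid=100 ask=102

Answer: bid=- ask=95
bid=- ask=-
bid=- ask=101
bid=- ask=101
bid=- ask=103

Derivation:
After op 1 [order #1] limit_sell(price=95, qty=2): fills=none; bids=[-] asks=[#1:2@95]
After op 2 [order #2] limit_buy(price=99, qty=2): fills=#2x#1:2@95; bids=[-] asks=[-]
After op 3 [order #3] limit_sell(price=101, qty=1): fills=none; bids=[-] asks=[#3:1@101]
After op 4 [order #4] limit_sell(price=103, qty=10): fills=none; bids=[-] asks=[#3:1@101 #4:10@103]
After op 5 [order #5] market_buy(qty=2): fills=#5x#3:1@101 #5x#4:1@103; bids=[-] asks=[#4:9@103]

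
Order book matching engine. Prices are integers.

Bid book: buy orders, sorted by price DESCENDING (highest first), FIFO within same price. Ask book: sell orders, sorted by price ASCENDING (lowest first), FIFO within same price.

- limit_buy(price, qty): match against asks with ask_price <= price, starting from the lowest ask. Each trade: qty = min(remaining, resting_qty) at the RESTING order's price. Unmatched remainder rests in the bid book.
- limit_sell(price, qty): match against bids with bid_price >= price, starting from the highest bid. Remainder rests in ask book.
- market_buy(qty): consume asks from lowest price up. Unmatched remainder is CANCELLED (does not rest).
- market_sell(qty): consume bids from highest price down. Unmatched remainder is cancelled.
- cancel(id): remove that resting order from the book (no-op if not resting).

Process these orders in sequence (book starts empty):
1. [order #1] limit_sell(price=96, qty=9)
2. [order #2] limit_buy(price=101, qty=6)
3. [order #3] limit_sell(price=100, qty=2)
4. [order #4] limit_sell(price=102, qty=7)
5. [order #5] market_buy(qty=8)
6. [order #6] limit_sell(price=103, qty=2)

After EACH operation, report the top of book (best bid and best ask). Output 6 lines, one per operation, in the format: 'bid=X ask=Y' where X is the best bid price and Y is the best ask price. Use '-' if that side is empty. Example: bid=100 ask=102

Answer: bid=- ask=96
bid=- ask=96
bid=- ask=96
bid=- ask=96
bid=- ask=102
bid=- ask=102

Derivation:
After op 1 [order #1] limit_sell(price=96, qty=9): fills=none; bids=[-] asks=[#1:9@96]
After op 2 [order #2] limit_buy(price=101, qty=6): fills=#2x#1:6@96; bids=[-] asks=[#1:3@96]
After op 3 [order #3] limit_sell(price=100, qty=2): fills=none; bids=[-] asks=[#1:3@96 #3:2@100]
After op 4 [order #4] limit_sell(price=102, qty=7): fills=none; bids=[-] asks=[#1:3@96 #3:2@100 #4:7@102]
After op 5 [order #5] market_buy(qty=8): fills=#5x#1:3@96 #5x#3:2@100 #5x#4:3@102; bids=[-] asks=[#4:4@102]
After op 6 [order #6] limit_sell(price=103, qty=2): fills=none; bids=[-] asks=[#4:4@102 #6:2@103]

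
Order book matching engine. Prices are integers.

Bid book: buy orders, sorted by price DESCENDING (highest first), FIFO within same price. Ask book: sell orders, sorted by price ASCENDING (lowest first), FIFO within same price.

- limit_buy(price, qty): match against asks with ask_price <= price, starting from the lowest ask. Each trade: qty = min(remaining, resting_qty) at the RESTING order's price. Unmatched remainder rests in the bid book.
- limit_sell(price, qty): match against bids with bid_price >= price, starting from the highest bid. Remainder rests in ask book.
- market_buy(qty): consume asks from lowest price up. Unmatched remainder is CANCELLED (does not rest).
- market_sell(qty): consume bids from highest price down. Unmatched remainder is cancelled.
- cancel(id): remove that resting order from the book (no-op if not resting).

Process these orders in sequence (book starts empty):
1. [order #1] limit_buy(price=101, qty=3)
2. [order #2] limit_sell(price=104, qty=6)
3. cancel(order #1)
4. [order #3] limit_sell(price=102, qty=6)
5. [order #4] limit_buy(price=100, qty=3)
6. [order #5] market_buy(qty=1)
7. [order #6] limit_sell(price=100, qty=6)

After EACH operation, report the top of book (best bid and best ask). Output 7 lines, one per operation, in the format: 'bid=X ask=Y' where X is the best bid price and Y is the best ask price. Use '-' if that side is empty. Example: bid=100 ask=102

Answer: bid=101 ask=-
bid=101 ask=104
bid=- ask=104
bid=- ask=102
bid=100 ask=102
bid=100 ask=102
bid=- ask=100

Derivation:
After op 1 [order #1] limit_buy(price=101, qty=3): fills=none; bids=[#1:3@101] asks=[-]
After op 2 [order #2] limit_sell(price=104, qty=6): fills=none; bids=[#1:3@101] asks=[#2:6@104]
After op 3 cancel(order #1): fills=none; bids=[-] asks=[#2:6@104]
After op 4 [order #3] limit_sell(price=102, qty=6): fills=none; bids=[-] asks=[#3:6@102 #2:6@104]
After op 5 [order #4] limit_buy(price=100, qty=3): fills=none; bids=[#4:3@100] asks=[#3:6@102 #2:6@104]
After op 6 [order #5] market_buy(qty=1): fills=#5x#3:1@102; bids=[#4:3@100] asks=[#3:5@102 #2:6@104]
After op 7 [order #6] limit_sell(price=100, qty=6): fills=#4x#6:3@100; bids=[-] asks=[#6:3@100 #3:5@102 #2:6@104]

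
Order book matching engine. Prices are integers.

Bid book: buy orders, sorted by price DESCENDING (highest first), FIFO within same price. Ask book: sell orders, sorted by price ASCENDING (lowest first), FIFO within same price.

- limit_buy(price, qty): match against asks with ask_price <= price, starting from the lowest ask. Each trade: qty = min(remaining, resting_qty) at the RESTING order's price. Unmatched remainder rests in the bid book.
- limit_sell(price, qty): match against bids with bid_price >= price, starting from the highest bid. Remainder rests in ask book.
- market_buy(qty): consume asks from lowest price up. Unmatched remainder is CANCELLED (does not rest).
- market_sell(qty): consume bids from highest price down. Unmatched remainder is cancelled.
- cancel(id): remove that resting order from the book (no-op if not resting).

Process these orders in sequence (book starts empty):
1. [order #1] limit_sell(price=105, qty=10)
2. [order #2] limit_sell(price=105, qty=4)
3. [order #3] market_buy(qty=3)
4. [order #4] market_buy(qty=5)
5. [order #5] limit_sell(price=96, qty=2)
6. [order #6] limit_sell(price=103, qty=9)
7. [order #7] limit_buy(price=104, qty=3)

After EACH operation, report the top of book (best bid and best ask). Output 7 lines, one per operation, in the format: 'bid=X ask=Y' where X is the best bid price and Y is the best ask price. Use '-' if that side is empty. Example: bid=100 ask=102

After op 1 [order #1] limit_sell(price=105, qty=10): fills=none; bids=[-] asks=[#1:10@105]
After op 2 [order #2] limit_sell(price=105, qty=4): fills=none; bids=[-] asks=[#1:10@105 #2:4@105]
After op 3 [order #3] market_buy(qty=3): fills=#3x#1:3@105; bids=[-] asks=[#1:7@105 #2:4@105]
After op 4 [order #4] market_buy(qty=5): fills=#4x#1:5@105; bids=[-] asks=[#1:2@105 #2:4@105]
After op 5 [order #5] limit_sell(price=96, qty=2): fills=none; bids=[-] asks=[#5:2@96 #1:2@105 #2:4@105]
After op 6 [order #6] limit_sell(price=103, qty=9): fills=none; bids=[-] asks=[#5:2@96 #6:9@103 #1:2@105 #2:4@105]
After op 7 [order #7] limit_buy(price=104, qty=3): fills=#7x#5:2@96 #7x#6:1@103; bids=[-] asks=[#6:8@103 #1:2@105 #2:4@105]

Answer: bid=- ask=105
bid=- ask=105
bid=- ask=105
bid=- ask=105
bid=- ask=96
bid=- ask=96
bid=- ask=103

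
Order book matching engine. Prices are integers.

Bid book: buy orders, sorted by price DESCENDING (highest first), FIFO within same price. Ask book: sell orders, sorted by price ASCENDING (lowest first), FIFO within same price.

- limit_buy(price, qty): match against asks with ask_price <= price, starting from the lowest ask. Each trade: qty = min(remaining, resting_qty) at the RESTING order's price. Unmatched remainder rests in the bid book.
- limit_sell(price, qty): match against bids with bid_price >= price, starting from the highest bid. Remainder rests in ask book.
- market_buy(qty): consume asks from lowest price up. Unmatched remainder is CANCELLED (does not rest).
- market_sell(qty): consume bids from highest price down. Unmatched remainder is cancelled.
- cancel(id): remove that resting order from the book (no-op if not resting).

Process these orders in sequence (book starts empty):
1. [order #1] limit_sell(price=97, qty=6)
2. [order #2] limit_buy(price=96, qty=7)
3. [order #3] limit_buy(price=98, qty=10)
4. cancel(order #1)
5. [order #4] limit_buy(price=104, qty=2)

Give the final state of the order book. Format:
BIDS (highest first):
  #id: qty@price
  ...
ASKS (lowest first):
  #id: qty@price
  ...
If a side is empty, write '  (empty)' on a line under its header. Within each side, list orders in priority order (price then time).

After op 1 [order #1] limit_sell(price=97, qty=6): fills=none; bids=[-] asks=[#1:6@97]
After op 2 [order #2] limit_buy(price=96, qty=7): fills=none; bids=[#2:7@96] asks=[#1:6@97]
After op 3 [order #3] limit_buy(price=98, qty=10): fills=#3x#1:6@97; bids=[#3:4@98 #2:7@96] asks=[-]
After op 4 cancel(order #1): fills=none; bids=[#3:4@98 #2:7@96] asks=[-]
After op 5 [order #4] limit_buy(price=104, qty=2): fills=none; bids=[#4:2@104 #3:4@98 #2:7@96] asks=[-]

Answer: BIDS (highest first):
  #4: 2@104
  #3: 4@98
  #2: 7@96
ASKS (lowest first):
  (empty)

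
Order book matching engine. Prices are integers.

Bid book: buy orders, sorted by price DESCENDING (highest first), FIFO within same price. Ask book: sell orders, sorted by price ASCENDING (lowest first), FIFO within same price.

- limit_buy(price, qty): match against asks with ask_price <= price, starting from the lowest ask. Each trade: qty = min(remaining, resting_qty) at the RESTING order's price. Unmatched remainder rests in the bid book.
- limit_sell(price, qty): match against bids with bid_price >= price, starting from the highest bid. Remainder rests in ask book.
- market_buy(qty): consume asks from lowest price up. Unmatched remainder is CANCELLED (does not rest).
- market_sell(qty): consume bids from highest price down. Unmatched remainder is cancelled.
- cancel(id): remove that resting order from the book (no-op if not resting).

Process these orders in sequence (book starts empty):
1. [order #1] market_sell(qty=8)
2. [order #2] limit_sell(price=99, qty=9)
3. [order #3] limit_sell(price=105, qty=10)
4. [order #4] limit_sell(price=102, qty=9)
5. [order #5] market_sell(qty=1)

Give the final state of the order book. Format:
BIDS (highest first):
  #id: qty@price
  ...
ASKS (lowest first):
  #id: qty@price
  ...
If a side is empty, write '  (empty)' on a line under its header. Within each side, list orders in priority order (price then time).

Answer: BIDS (highest first):
  (empty)
ASKS (lowest first):
  #2: 9@99
  #4: 9@102
  #3: 10@105

Derivation:
After op 1 [order #1] market_sell(qty=8): fills=none; bids=[-] asks=[-]
After op 2 [order #2] limit_sell(price=99, qty=9): fills=none; bids=[-] asks=[#2:9@99]
After op 3 [order #3] limit_sell(price=105, qty=10): fills=none; bids=[-] asks=[#2:9@99 #3:10@105]
After op 4 [order #4] limit_sell(price=102, qty=9): fills=none; bids=[-] asks=[#2:9@99 #4:9@102 #3:10@105]
After op 5 [order #5] market_sell(qty=1): fills=none; bids=[-] asks=[#2:9@99 #4:9@102 #3:10@105]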